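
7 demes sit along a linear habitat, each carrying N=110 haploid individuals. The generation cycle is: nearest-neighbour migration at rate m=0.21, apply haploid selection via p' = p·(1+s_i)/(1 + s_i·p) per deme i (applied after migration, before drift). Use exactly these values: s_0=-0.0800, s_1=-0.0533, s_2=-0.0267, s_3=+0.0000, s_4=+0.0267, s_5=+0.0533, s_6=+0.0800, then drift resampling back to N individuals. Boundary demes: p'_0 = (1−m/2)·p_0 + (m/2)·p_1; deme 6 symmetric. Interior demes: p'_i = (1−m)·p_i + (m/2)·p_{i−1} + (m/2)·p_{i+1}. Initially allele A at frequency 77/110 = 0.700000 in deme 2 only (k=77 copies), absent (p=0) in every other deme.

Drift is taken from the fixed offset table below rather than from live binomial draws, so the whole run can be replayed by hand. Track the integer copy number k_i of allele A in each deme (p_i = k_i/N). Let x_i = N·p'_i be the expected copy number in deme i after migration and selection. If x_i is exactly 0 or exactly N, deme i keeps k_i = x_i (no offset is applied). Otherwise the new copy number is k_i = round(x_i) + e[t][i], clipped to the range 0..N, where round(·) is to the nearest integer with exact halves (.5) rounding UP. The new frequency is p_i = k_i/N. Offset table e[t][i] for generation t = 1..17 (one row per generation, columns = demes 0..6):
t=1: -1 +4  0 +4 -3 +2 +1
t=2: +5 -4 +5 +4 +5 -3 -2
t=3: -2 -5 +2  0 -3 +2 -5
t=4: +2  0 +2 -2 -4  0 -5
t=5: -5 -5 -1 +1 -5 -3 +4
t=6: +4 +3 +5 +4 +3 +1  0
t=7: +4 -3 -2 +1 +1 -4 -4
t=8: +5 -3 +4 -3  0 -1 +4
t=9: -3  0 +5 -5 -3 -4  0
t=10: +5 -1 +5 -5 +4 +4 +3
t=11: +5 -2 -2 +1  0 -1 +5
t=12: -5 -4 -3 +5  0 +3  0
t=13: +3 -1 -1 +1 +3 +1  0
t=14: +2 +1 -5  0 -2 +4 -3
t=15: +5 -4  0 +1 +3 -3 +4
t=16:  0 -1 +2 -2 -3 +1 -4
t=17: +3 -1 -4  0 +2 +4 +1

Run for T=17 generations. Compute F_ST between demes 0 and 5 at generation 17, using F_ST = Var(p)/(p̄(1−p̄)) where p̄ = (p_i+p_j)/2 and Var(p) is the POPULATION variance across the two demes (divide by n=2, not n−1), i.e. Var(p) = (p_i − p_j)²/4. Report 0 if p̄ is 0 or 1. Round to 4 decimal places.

0.0000

t=0: k=[0 0 77 0 0 0 0]
t=1: x=[0.0000 7.6842 60.0931 8.0850 0.0000 0.0000 0.0000] k=[0 12 60 12 0 0 0]
t=2: x=[1.1603 15.0540 49.1831 15.7800 1.2932 0.0000 0.0000] k=[6 11 54 20 6 0 0]
t=3: x=[6.0316 14.2949 45.1927 22.1000 7.0110 0.6634 0.0000] k=[4 9 47 22 4 3 0]
t=4: x=[4.1767 11.8723 39.6958 22.7350 5.9311 2.9347 0.3401] k=[6 12 42 21 2 3 0]
t=5: x=[6.1292 13.8435 35.9867 21.2100 4.2053 2.7141 0.3401] k=[1 9 35 22 0 0 4]
t=6: x=[1.6951 10.3643 30.3072 21.0550 2.3703 0.4423 3.8564] k=[6 13 35 25 5 1 4]
t=7: x=[6.2267 13.8963 31.0335 23.9500 6.8473 1.8259 3.9692] k=[10 11 29 25 8 0 0]
t=8: x=[9.3654 12.1790 26.1468 23.6350 9.1639 0.8844 0.0000] k=[14 9 30 21 9 0 0]
t=9: x=[12.5197 11.1683 26.3045 20.6850 9.5421 0.9949 0.0000] k=[10 11 31 16 7 0 0]
t=10: x=[9.3654 12.3803 26.7730 16.6300 7.3896 0.7739 0.0000] k=[14 11 32 12 11 5 0]
t=11: x=[12.7168 12.8838 27.1380 13.9950 10.7274 5.3638 0.5668] k=[18 11 25 15 11 4 6]
t=12: x=[16.0858 12.5817 21.9998 15.6300 10.9419 5.1961 6.2270] k=[11 9 19 21 11 8 6]
t=13: x=[10.0053 9.7617 17.7534 19.7400 12.0141 8.5036 6.6766] k=[13 9 17 21 15 10 7]
t=14: x=[11.6805 9.7617 16.2025 19.9500 15.4517 10.7013 7.8584] k=[14 11 11 20 13 15 5]
t=15: x=[12.7168 10.7710 11.6599 18.3200 14.2690 14.3766 6.5054] k=[18 7 12 19 17 11 11]
t=16: x=[15.6896 8.2521 11.9193 18.0550 16.9545 12.1812 11.7857] k=[16 7 14 16 14 13 8]
t=17: x=[14.0039 8.2521 13.1583 15.5800 14.4322 13.1702 9.1503] k=[17 7 9 16 16 17 10]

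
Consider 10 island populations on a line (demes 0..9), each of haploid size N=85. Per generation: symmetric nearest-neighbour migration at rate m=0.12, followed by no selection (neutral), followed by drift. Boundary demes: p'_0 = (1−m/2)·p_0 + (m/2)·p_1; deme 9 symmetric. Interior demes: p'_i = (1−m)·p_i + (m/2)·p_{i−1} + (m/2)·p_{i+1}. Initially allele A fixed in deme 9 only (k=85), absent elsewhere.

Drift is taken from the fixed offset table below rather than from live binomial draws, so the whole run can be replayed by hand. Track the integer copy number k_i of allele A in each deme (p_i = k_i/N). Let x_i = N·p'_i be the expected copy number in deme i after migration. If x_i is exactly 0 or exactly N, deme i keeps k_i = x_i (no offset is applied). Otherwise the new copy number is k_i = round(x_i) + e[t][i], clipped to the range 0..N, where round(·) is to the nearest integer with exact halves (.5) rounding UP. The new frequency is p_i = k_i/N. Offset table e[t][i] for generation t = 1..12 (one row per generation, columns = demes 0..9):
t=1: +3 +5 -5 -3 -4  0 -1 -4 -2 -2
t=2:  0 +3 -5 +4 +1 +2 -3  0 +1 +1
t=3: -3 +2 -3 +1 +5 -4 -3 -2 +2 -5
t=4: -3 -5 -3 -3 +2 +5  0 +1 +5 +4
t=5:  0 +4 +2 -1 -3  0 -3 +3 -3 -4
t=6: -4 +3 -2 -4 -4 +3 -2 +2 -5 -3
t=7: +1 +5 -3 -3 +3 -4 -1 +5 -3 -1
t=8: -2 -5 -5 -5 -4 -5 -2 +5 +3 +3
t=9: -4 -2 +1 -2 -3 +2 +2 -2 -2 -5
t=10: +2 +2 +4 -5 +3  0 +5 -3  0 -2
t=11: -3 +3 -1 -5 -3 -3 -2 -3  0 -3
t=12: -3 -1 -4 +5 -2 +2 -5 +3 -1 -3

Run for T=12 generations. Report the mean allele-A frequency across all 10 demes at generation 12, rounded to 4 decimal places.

t=0: k=[0 0 0 0 0 0 0 0 0 85]
t=1: x=[0.0000 0.0000 0.0000 0.0000 0.0000 0.0000 0.0000 0.0000 5.1000 79.9000] k=[0 0 0 0 0 0 0 0 3 78]
t=2: x=[0.0000 0.0000 0.0000 0.0000 0.0000 0.0000 0.0000 0.1800 7.3200 73.5000] k=[0 0 0 0 0 0 0 0 8 75]
t=3: x=[0.0000 0.0000 0.0000 0.0000 0.0000 0.0000 0.0000 0.4800 11.5400 70.9800] k=[0 0 0 0 0 0 0 0 14 66]
t=4: x=[0.0000 0.0000 0.0000 0.0000 0.0000 0.0000 0.0000 0.8400 16.2800 62.8800] k=[0 0 0 0 0 0 0 2 21 67]
t=5: x=[0.0000 0.0000 0.0000 0.0000 0.0000 0.0000 0.1200 3.0200 22.6200 64.2400] k=[0 0 0 0 0 0 0 6 20 60]
t=6: x=[0.0000 0.0000 0.0000 0.0000 0.0000 0.0000 0.3600 6.4800 21.5600 57.6000] k=[0 0 0 0 0 0 0 8 17 55]
t=7: x=[0.0000 0.0000 0.0000 0.0000 0.0000 0.0000 0.4800 8.0600 18.7400 52.7200] k=[0 0 0 0 0 0 0 13 16 52]
t=8: x=[0.0000 0.0000 0.0000 0.0000 0.0000 0.0000 0.7800 12.4000 17.9800 49.8400] k=[0 0 0 0 0 0 0 17 21 53]
t=9: x=[0.0000 0.0000 0.0000 0.0000 0.0000 0.0000 1.0200 16.2200 22.6800 51.0800] k=[0 0 0 0 0 0 3 14 21 46]
t=10: x=[0.0000 0.0000 0.0000 0.0000 0.0000 0.1800 3.4800 13.7600 22.0800 44.5000] k=[0 0 0 0 0 0 8 11 22 43]
t=11: x=[0.0000 0.0000 0.0000 0.0000 0.0000 0.4800 7.7000 11.4800 22.6000 41.7400] k=[0 0 0 0 0 0 6 8 23 39]
t=12: x=[0.0000 0.0000 0.0000 0.0000 0.0000 0.3600 5.7600 8.7800 23.0600 38.0400] k=[0 0 0 0 0 2 1 12 22 35]

0.0847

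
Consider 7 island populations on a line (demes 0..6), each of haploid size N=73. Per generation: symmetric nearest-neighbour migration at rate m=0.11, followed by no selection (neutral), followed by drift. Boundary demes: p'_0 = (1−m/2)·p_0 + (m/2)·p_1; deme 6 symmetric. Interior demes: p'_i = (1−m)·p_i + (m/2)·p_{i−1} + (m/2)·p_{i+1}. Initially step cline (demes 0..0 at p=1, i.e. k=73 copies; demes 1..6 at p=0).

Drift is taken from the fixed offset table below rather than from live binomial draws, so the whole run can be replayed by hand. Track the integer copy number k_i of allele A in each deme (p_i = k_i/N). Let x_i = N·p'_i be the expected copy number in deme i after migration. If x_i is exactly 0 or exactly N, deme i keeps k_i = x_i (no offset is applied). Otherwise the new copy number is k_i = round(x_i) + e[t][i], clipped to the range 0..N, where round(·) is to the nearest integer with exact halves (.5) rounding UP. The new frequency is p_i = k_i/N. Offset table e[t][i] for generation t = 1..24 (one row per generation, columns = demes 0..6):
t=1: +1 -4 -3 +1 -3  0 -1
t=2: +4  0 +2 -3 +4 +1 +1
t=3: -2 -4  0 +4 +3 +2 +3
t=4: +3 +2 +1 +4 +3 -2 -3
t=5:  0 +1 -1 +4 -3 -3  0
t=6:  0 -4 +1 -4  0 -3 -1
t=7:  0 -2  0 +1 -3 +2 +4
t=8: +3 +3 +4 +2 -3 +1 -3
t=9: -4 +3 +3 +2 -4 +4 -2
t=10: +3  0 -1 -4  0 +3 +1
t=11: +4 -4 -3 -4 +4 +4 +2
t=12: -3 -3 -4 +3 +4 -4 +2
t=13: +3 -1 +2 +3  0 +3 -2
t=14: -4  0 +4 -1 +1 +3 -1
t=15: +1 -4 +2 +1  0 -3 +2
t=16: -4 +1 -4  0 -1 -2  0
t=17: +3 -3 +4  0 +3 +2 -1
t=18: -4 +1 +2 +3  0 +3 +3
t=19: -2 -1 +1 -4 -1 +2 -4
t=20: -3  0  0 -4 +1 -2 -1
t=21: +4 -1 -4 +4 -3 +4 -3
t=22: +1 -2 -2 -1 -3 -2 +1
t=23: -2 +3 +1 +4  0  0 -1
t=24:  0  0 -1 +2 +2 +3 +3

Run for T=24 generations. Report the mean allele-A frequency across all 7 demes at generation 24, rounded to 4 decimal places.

t=0: k=[73 0 0 0 0 0 0]
t=1: x=[68.9850 4.0150 0.0000 0.0000 0.0000 0.0000 0.0000] k=[70 0 0 0 0 0 0]
t=2: x=[66.1500 3.8500 0.0000 0.0000 0.0000 0.0000 0.0000] k=[70 4 0 0 0 0 0]
t=3: x=[66.3700 7.4100 0.2200 0.0000 0.0000 0.0000 0.0000] k=[64 3 0 0 0 0 0]
t=4: x=[60.6450 6.1900 0.1650 0.0000 0.0000 0.0000 0.0000] k=[64 8 1 0 0 0 0]
t=5: x=[60.9200 10.6950 1.3300 0.0550 0.0000 0.0000 0.0000] k=[61 12 0 4 0 0 0]
t=6: x=[58.3050 14.0350 0.8800 3.5600 0.2200 0.0000 0.0000] k=[58 10 2 0 0 0 0]
t=7: x=[55.3600 12.2000 2.3300 0.1100 0.0000 0.0000 0.0000] k=[55 10 2 1 0 0 0]
t=8: x=[52.5250 12.0350 2.3850 1.0000 0.0550 0.0000 0.0000] k=[56 15 6 3 0 0 0]
t=9: x=[53.7450 16.7600 6.3300 3.0000 0.1650 0.0000 0.0000] k=[50 20 9 5 0 0 0]
t=10: x=[48.3500 21.0450 9.3850 4.9450 0.2750 0.0000 0.0000] k=[51 21 8 1 0 0 0]
t=11: x=[49.3500 21.9350 8.3300 1.3300 0.0550 0.0000 0.0000] k=[53 18 5 0 4 0 0]
t=12: x=[51.0750 19.2100 5.4400 0.4950 3.5600 0.2200 0.0000] k=[48 16 1 3 8 0 0]
t=13: x=[46.2400 16.9350 1.9350 3.1650 7.2850 0.4400 0.0000] k=[49 16 4 6 7 3 0]
t=14: x=[47.1850 17.1550 4.7700 5.9450 6.7250 3.0550 0.1650] k=[43 17 9 5 8 6 0]
t=15: x=[41.5700 17.9900 9.2200 5.3850 7.7250 5.7800 0.3300] k=[43 14 11 6 8 3 2]
t=16: x=[41.4050 15.4300 10.8900 6.3850 7.6150 3.2200 2.0550] k=[37 16 7 6 7 1 2]
t=17: x=[35.8450 16.6600 7.4400 6.1100 6.6150 1.3850 1.9450] k=[39 14 11 6 10 3 1]
t=18: x=[37.6250 15.2100 10.8900 6.4950 9.3950 3.2750 1.1100] k=[34 16 13 9 9 6 4]
t=19: x=[33.0100 16.8250 12.9450 9.2200 8.8350 6.0550 4.1100] k=[31 16 14 5 8 8 0]
t=20: x=[30.1750 16.7150 13.6150 5.6600 7.8350 7.5600 0.4400] k=[27 17 14 2 9 6 0]
t=21: x=[26.4500 17.3850 13.5050 3.0450 8.4500 5.8350 0.3300] k=[30 16 10 7 5 10 0]
t=22: x=[29.2300 16.4400 10.1650 7.0550 5.3850 9.1750 0.5500] k=[30 14 8 6 2 7 2]
t=23: x=[29.1200 14.5500 8.2200 5.8900 2.4950 6.4500 2.2750] k=[27 18 9 10 2 6 1]
t=24: x=[26.5050 18.0000 9.5500 9.5050 2.6600 5.5050 1.2750] k=[27 18 9 12 5 9 4]

0.1644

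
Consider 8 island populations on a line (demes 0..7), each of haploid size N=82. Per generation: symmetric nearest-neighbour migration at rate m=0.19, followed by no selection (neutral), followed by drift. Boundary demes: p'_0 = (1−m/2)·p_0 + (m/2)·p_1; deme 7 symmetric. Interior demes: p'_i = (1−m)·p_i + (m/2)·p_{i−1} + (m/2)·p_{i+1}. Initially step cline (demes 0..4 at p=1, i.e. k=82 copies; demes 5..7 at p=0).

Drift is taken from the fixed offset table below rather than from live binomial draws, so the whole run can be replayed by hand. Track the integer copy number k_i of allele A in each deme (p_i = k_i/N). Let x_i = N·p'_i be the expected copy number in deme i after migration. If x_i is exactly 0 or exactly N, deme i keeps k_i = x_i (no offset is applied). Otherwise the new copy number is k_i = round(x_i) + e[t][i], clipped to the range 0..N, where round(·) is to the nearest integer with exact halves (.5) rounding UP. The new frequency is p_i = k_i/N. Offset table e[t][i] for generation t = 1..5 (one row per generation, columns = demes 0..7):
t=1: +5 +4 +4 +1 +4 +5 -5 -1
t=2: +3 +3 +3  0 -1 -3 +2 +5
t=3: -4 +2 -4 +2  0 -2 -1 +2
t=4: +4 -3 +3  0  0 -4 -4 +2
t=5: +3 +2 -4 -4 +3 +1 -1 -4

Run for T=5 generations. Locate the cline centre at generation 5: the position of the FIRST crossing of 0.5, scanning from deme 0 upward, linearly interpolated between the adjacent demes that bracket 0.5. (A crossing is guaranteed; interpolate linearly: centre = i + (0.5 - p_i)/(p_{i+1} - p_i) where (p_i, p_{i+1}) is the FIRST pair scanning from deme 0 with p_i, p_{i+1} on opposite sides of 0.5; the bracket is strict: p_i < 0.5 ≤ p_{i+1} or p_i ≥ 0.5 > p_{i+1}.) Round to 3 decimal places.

t=0: k=[82 82 82 82 82 0 0 0]
t=1: x=[82.0000 82.0000 82.0000 82.0000 74.2100 7.7900 0.0000 0.0000] k=[82 82 82 82 78 13 0 0]
t=2: x=[82.0000 82.0000 82.0000 81.6200 72.2050 17.9400 1.2350 0.0000] k=[82 82 82 82 71 15 3 0]
t=3: x=[82.0000 82.0000 82.0000 80.9550 66.7250 19.1800 3.8550 0.2850] k=[82 82 82 82 67 17 3 2]
t=4: x=[82.0000 82.0000 82.0000 80.5750 63.6750 20.4200 4.2350 2.0950] k=[82 82 82 81 64 16 0 4]
t=5: x=[82.0000 82.0000 81.9050 79.4800 61.0550 19.0400 1.9000 3.6200] k=[82 82 78 75 64 20 1 0]

4.523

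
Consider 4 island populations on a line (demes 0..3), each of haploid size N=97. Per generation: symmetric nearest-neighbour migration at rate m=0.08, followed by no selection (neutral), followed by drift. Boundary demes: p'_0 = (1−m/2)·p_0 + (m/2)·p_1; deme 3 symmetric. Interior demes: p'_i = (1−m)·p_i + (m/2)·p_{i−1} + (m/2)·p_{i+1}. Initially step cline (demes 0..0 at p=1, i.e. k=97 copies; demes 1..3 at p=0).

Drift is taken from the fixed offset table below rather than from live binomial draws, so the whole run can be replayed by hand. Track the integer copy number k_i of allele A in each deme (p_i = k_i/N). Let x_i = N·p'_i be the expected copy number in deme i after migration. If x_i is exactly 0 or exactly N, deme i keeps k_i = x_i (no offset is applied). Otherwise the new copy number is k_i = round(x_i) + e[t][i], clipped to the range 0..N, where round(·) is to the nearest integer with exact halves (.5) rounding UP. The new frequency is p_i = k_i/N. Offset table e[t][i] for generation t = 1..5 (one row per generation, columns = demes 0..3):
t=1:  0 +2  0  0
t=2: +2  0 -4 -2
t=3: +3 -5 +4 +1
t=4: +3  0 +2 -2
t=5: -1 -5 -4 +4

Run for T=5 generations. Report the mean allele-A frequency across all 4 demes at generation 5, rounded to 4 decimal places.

t=0: k=[97 0 0 0]
t=1: x=[93.1200 3.8800 0.0000 0.0000] k=[93 6 0 0]
t=2: x=[89.5200 9.2400 0.2400 0.0000] k=[92 9 0 0]
t=3: x=[88.6800 11.9600 0.3600 0.0000] k=[92 7 4 0]
t=4: x=[88.6000 10.2800 3.9600 0.1600] k=[92 10 6 0]
t=5: x=[88.7200 13.1200 5.9200 0.2400] k=[88 8 2 4]

0.2629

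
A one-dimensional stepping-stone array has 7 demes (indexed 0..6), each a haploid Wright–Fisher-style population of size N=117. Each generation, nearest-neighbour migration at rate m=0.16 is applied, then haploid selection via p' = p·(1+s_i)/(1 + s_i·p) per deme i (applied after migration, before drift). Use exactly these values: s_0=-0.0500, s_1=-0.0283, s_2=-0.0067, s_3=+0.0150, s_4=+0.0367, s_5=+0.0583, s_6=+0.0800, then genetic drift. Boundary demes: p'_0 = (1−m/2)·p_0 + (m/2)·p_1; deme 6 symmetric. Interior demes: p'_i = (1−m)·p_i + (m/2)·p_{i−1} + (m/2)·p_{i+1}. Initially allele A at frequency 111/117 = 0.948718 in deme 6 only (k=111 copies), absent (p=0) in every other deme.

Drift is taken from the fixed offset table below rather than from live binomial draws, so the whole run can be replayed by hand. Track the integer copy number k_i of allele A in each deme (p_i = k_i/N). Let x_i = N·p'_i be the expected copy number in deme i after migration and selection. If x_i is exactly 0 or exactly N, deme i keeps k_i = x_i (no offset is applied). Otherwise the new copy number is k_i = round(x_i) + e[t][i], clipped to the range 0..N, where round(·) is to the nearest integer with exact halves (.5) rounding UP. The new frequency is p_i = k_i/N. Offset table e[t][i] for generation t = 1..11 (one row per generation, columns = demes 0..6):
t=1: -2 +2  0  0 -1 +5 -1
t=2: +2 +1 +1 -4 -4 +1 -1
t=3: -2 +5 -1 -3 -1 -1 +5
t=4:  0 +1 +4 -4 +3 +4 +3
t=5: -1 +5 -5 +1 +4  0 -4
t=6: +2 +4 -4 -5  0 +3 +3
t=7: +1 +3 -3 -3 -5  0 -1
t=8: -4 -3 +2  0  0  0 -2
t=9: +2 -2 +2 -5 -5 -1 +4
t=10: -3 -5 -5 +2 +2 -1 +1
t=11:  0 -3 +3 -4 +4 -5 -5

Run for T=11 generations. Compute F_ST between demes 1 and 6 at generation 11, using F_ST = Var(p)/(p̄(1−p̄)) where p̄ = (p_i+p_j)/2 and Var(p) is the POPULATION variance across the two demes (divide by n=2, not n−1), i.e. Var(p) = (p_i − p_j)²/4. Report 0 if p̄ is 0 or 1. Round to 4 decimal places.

0.5195

t=0: k=[0 0 0 0 0 0 111]
t=1: x=[0.0000 0.0000 0.0000 0.0000 0.0000 9.3563 103.0912] k=[0 0 0 0 0 14 102]
t=2: x=[0.0000 0.0000 0.0000 0.0000 1.1607 20.8741 96.3038] k=[0 0 0 0 0 22 95]
t=3: x=[0.0000 0.0000 0.0000 0.0000 1.8236 27.2464 90.7597] k=[0 0 0 0 1 26 96]
t=4: x=[0.0000 0.0000 0.0000 0.0812 3.0244 30.8704 91.9485] k=[0 0 0 0 6 35 95]
t=5: x=[0.0000 0.0000 0.0000 0.4872 8.1078 38.9379 91.7569] k=[0 0 0 1 12 39 88]
t=6: x=[0.0000 0.0000 0.0795 1.8266 13.7103 42.2776 85.8697] k=[0 0 0 0 14 45 89]
t=7: x=[0.0000 0.0000 0.0000 1.1366 15.8474 47.6314 87.2205] k=[0 0 0 0 11 48 86]
t=8: x=[0.0000 0.0000 0.0000 0.8931 13.5046 49.6925 84.7873] k=[0 0 0 1 14 50 83]
t=9: x=[0.0000 0.0000 0.0795 1.9889 16.3401 51.3869 82.2684] k=[0 0 2 0 11 50 86]
t=10: x=[0.0000 0.1555 1.6689 1.0555 13.6691 51.3869 84.9420] k=[0 0 0 3 16 50 86]
t=11: x=[0.0000 0.0000 0.2384 3.8551 18.2278 51.7899 84.9420] k=[0 0 3 0 22 47 80]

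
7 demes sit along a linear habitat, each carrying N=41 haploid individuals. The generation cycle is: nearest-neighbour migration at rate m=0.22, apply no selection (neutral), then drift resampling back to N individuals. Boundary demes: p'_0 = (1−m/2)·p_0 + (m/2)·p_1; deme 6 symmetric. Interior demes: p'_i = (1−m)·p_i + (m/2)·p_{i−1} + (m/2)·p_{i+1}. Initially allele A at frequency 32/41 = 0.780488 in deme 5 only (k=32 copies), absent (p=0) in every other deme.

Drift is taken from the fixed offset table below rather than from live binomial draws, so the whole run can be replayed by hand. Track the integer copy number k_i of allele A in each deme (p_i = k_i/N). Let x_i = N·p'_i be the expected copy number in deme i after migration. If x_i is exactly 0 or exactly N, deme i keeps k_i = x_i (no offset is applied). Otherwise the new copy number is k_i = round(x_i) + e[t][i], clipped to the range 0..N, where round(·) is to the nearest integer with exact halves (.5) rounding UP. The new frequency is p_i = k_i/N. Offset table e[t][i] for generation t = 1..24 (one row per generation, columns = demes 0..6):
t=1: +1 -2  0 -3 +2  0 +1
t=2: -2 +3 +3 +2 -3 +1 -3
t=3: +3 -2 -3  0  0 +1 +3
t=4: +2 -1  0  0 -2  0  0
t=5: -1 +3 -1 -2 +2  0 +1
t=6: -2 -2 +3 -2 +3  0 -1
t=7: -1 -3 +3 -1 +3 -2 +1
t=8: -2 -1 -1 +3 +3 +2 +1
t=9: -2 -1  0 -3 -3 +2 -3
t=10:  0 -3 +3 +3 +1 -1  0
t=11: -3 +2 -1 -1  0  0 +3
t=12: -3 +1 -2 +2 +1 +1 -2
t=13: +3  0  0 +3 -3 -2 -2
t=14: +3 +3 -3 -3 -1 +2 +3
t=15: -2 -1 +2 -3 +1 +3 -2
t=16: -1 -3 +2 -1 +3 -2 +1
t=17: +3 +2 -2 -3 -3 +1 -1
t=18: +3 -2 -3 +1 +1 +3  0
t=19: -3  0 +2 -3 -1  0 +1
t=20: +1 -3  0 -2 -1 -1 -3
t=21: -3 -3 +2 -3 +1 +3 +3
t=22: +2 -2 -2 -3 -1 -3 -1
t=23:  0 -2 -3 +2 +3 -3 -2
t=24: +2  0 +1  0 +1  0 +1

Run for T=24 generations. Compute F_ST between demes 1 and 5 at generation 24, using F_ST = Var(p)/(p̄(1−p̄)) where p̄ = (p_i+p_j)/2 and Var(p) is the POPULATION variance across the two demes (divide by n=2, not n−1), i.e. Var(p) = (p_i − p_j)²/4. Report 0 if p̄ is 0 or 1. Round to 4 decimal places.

0.1081

t=0: k=[0 0 0 0 0 32 0]
t=1: x=[0.0000 0.0000 0.0000 0.0000 3.5200 24.9600 3.5200] k=[0 0 0 0 6 25 5]
t=2: x=[0.0000 0.0000 0.0000 0.6600 7.4300 20.7100 7.2000] k=[0 0 0 3 4 22 4]
t=3: x=[0.0000 0.0000 0.3300 2.7800 5.8700 18.0400 5.9800] k=[0 0 0 3 6 19 9]
t=4: x=[0.0000 0.0000 0.3300 3.0000 7.1000 16.4700 10.1000] k=[0 0 0 3 5 16 10]
t=5: x=[0.0000 0.0000 0.3300 2.8900 5.9900 14.1300 10.6600] k=[0 0 0 1 8 14 12]
t=6: x=[0.0000 0.0000 0.1100 1.6600 7.8900 13.1200 12.2200] k=[0 0 3 0 11 13 11]
t=7: x=[0.0000 0.3300 2.3400 1.5400 10.0100 12.5600 11.2200] k=[0 0 5 1 13 11 12]
t=8: x=[0.0000 0.5500 4.0100 2.7600 11.4600 11.3300 11.8900] k=[0 0 3 6 14 13 13]
t=9: x=[0.0000 0.3300 3.0000 6.5500 13.0100 13.1100 13.0000] k=[0 0 3 4 10 15 10]
t=10: x=[0.0000 0.3300 2.7800 4.5500 9.8900 13.9000 10.5500] k=[0 0 6 8 11 13 11]
t=11: x=[0.0000 0.6600 5.5600 8.1100 10.8900 12.5600 11.2200] k=[0 3 5 7 11 13 14]
t=12: x=[0.3300 2.8900 5.0000 7.2200 10.7800 12.8900 13.8900] k=[0 4 3 9 12 14 12]
t=13: x=[0.4400 3.4500 3.7700 8.6700 11.8900 13.5600 12.2200] k=[3 3 4 12 9 12 10]
t=14: x=[3.0000 3.1100 4.7700 10.7900 9.6600 11.4500 10.2200] k=[6 6 2 8 9 13 13]
t=15: x=[6.0000 5.5600 3.1000 7.4500 9.3300 12.5600 13.0000] k=[4 5 5 4 10 16 11]
t=16: x=[4.1100 4.8900 4.8900 4.7700 10.0000 14.7900 11.5500] k=[3 2 7 4 13 13 13]
t=17: x=[2.8900 2.6600 6.1200 5.3200 12.0100 13.0000 13.0000] k=[6 5 4 2 9 14 12]
t=18: x=[5.8900 5.0000 3.8900 2.9900 8.7800 13.2300 12.2200] k=[9 3 1 4 10 16 12]
t=19: x=[8.3400 3.4400 1.5500 4.3300 10.0000 14.9000 12.4400] k=[5 3 4 1 9 15 13]
t=20: x=[4.7800 3.3300 3.5600 2.2100 8.7800 14.1200 13.2200] k=[6 0 4 0 8 13 10]
t=21: x=[5.3400 1.1000 3.1200 1.3200 7.6700 12.1200 10.3300] k=[2 0 5 0 9 15 13]
t=22: x=[1.7800 0.7700 3.9000 1.5400 8.6700 14.1200 13.2200] k=[4 0 2 0 8 11 12]
t=23: x=[3.5600 0.6600 1.5600 1.1000 7.4500 10.7800 11.8900] k=[4 0 0 3 10 8 10]
t=24: x=[3.5600 0.4400 0.3300 3.4400 9.0100 8.4400 9.7800] k=[6 0 1 3 10 8 11]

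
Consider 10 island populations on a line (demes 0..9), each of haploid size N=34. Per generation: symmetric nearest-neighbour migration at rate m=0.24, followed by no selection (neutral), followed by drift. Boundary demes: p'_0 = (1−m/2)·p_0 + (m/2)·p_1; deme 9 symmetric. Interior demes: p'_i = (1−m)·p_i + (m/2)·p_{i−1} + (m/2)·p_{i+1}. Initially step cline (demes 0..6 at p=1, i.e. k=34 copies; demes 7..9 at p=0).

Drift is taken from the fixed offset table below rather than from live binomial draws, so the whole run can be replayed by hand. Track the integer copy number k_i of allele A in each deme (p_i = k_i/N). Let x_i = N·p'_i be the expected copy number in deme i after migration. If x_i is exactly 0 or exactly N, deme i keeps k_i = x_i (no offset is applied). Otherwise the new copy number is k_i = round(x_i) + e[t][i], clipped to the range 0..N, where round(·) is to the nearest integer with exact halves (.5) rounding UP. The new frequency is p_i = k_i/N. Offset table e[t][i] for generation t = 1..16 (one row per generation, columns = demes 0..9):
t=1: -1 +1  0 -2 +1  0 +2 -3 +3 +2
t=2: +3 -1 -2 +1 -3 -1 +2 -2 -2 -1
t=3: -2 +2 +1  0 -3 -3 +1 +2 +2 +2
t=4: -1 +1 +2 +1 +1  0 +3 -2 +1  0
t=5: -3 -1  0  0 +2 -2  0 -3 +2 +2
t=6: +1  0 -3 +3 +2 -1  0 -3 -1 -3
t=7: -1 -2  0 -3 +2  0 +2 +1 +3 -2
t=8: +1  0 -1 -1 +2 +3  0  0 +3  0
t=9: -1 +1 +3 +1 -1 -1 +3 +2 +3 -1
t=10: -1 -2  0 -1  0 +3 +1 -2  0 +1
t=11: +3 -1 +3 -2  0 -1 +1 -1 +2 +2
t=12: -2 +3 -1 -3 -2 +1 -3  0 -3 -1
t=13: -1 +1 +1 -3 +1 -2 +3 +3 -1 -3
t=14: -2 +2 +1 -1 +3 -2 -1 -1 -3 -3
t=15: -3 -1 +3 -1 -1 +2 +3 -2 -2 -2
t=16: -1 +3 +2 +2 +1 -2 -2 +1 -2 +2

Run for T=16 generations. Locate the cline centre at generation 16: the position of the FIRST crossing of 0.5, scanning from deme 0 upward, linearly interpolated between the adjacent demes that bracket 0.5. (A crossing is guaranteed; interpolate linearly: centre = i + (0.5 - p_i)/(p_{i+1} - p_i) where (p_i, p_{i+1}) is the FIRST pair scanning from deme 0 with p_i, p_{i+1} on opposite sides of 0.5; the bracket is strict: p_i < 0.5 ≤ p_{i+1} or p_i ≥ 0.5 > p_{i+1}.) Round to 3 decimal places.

6.750

t=0: k=[34 34 34 34 34 34 34 0 0 0]
t=1: x=[34.0000 34.0000 34.0000 34.0000 34.0000 34.0000 29.9200 4.0800 0.0000 0.0000] k=[34 34 34 34 34 34 32 1 0 0]
t=2: x=[34.0000 34.0000 34.0000 34.0000 34.0000 33.7600 28.5200 4.6000 0.1200 0.0000] k=[34 34 34 34 34 33 31 3 0 0]
t=3: x=[34.0000 34.0000 34.0000 34.0000 33.8800 32.8800 27.8800 6.0000 0.3600 0.0000] k=[34 34 34 34 31 30 29 8 2 0]
t=4: x=[34.0000 34.0000 34.0000 33.6400 31.2400 30.0000 26.6000 9.8000 2.4800 0.2400] k=[34 34 34 34 32 30 30 8 3 0]
t=5: x=[34.0000 34.0000 34.0000 33.7600 32.0000 30.2400 27.3600 10.0400 3.2400 0.3600] k=[34 34 34 34 34 28 27 7 5 2]
t=6: x=[34.0000 34.0000 34.0000 34.0000 33.2800 28.6000 24.7200 9.1600 4.8800 2.3600] k=[34 34 34 34 34 28 25 6 4 0]
t=7: x=[34.0000 34.0000 34.0000 34.0000 33.2800 28.3600 23.0800 8.0400 3.7600 0.4800] k=[34 34 34 34 34 28 25 9 7 0]
t=8: x=[34.0000 34.0000 34.0000 34.0000 33.2800 28.3600 23.4400 10.6800 6.4000 0.8400] k=[34 34 34 34 34 31 23 11 9 1]
t=9: x=[34.0000 34.0000 34.0000 34.0000 33.6400 30.4000 22.5200 12.2000 8.2800 1.9600] k=[34 34 34 34 33 29 26 14 11 1]
t=10: x=[34.0000 34.0000 34.0000 33.8800 32.6400 29.1200 24.9200 15.0800 10.1600 2.2000] k=[34 34 34 33 33 32 26 13 10 3]
t=11: x=[34.0000 34.0000 33.8800 33.1200 32.8800 31.4000 25.1600 14.2000 9.5200 3.8400] k=[34 34 34 31 33 30 26 13 12 6]
t=12: x=[34.0000 34.0000 33.6400 31.6000 32.4000 29.8800 24.9200 14.4400 11.4000 6.7200] k=[34 34 33 29 30 31 22 14 8 6]
t=13: x=[34.0000 33.8800 32.6400 29.6000 30.0000 29.8000 22.1200 14.2400 8.4800 6.2400] k=[34 34 34 27 31 28 25 17 7 3]
t=14: x=[34.0000 34.0000 33.1600 28.3200 30.1600 28.0000 24.4000 16.7600 7.7200 3.4800] k=[34 34 34 27 33 26 23 16 5 0]
t=15: x=[34.0000 34.0000 33.1600 28.5600 31.4400 26.4800 22.5200 15.5200 5.7200 0.6000] k=[34 34 34 28 30 28 26 14 4 0]
t=16: x=[34.0000 34.0000 33.2800 28.9600 29.5200 28.0000 24.8000 14.2400 4.7200 0.4800] k=[34 34 34 31 31 26 23 15 3 2]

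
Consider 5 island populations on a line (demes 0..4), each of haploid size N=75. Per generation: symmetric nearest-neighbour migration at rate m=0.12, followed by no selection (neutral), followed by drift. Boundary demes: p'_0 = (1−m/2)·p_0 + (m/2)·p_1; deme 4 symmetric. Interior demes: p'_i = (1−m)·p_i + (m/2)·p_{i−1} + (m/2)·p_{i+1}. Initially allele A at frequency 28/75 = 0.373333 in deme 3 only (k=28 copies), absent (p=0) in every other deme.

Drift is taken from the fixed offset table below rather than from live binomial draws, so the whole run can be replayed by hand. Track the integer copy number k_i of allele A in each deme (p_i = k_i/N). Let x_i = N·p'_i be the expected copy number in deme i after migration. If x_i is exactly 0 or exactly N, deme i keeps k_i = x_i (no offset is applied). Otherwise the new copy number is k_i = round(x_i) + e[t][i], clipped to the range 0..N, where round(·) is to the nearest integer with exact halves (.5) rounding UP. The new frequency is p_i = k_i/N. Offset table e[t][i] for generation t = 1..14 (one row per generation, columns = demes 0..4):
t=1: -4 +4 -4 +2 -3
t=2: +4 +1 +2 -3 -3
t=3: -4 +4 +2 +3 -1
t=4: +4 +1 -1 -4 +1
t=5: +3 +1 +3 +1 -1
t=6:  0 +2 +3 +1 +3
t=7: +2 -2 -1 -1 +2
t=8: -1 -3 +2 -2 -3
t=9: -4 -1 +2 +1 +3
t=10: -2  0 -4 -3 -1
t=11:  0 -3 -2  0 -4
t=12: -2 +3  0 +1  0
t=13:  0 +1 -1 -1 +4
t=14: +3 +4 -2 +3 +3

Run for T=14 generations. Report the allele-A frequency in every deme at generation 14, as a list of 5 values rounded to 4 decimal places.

t=0: k=[0 0 0 28 0]
t=1: x=[0.0000 0.0000 1.6800 24.6400 1.6800] k=[0 0 0 27 0]
t=2: x=[0.0000 0.0000 1.6200 23.7600 1.6200] k=[0 0 4 21 0]
t=3: x=[0.0000 0.2400 4.7800 18.7200 1.2600] k=[0 4 7 22 0]
t=4: x=[0.2400 3.9400 7.7200 19.7800 1.3200] k=[4 5 7 16 2]
t=5: x=[4.0600 5.0600 7.4200 14.6200 2.8400] k=[7 6 10 16 2]
t=6: x=[6.9400 6.3000 10.1200 14.8000 2.8400] k=[7 8 13 16 6]
t=7: x=[7.0600 8.2400 12.8800 15.2200 6.6000] k=[9 6 12 14 9]
t=8: x=[8.8200 6.5400 11.7600 13.5800 9.3000] k=[8 4 14 12 6]
t=9: x=[7.7600 4.8400 13.2800 11.7600 6.3600] k=[4 4 15 13 9]
t=10: x=[4.0000 4.6600 14.2200 12.8800 9.2400] k=[2 5 10 10 8]
t=11: x=[2.1800 5.1200 9.7000 9.8800 8.1200] k=[2 2 8 10 4]
t=12: x=[2.0000 2.3600 7.7600 9.5200 4.3600] k=[0 5 8 11 4]
t=13: x=[0.3000 4.8800 8.0000 10.4000 4.4200] k=[0 6 7 9 8]
t=14: x=[0.3600 5.7000 7.0600 8.8200 8.0600] k=[3 10 5 12 11]

[0.0400, 0.1333, 0.0667, 0.1600, 0.1467]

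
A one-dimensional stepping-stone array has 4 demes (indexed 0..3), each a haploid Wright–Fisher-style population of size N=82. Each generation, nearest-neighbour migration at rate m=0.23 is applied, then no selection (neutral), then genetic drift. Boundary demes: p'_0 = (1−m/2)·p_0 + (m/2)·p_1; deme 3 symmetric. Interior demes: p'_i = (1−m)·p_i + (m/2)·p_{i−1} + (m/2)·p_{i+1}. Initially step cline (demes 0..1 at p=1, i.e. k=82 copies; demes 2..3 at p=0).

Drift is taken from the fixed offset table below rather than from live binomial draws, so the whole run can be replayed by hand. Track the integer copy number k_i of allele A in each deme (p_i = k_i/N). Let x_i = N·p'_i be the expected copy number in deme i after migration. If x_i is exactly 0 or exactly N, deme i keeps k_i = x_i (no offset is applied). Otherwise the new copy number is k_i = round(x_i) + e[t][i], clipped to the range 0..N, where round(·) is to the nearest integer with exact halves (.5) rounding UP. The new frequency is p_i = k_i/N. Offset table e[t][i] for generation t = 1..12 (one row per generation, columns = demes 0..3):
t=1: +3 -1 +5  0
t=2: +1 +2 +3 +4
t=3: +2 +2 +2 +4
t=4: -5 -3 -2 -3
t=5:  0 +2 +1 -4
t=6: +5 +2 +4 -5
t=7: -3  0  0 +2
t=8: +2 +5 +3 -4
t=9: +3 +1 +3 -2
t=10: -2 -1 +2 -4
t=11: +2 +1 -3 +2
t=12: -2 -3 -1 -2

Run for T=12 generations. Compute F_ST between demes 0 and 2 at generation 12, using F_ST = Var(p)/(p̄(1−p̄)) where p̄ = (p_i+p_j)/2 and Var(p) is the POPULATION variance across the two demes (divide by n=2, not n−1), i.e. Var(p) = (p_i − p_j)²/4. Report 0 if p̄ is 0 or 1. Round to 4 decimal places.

0.1786

t=0: k=[82 82 0 0]
t=1: x=[82.0000 72.5700 9.4300 0.0000] k=[82 72 14 0]
t=2: x=[80.8500 66.4800 19.0600 1.6100] k=[82 68 22 6]
t=3: x=[80.3900 64.3200 25.4500 7.8400] k=[82 66 27 12]
t=4: x=[80.1600 63.3550 29.7600 13.7250] k=[75 60 28 11]
t=5: x=[73.2750 58.0450 29.7250 12.9550] k=[73 60 31 9]
t=6: x=[71.5050 58.1600 31.8050 11.5300] k=[77 60 36 7]
t=7: x=[75.0450 59.1950 35.4250 10.3350] k=[72 59 35 12]
t=8: x=[70.5050 57.7350 35.1150 14.6450] k=[73 63 38 11]
t=9: x=[71.8500 61.2750 37.7700 14.1050] k=[75 62 41 12]
t=10: x=[73.5050 61.0800 40.0800 15.3350] k=[72 60 42 11]
t=11: x=[70.6200 59.3100 40.5050 14.5650] k=[73 60 38 17]
t=12: x=[71.5050 58.9650 38.1150 19.4150] k=[70 56 37 17]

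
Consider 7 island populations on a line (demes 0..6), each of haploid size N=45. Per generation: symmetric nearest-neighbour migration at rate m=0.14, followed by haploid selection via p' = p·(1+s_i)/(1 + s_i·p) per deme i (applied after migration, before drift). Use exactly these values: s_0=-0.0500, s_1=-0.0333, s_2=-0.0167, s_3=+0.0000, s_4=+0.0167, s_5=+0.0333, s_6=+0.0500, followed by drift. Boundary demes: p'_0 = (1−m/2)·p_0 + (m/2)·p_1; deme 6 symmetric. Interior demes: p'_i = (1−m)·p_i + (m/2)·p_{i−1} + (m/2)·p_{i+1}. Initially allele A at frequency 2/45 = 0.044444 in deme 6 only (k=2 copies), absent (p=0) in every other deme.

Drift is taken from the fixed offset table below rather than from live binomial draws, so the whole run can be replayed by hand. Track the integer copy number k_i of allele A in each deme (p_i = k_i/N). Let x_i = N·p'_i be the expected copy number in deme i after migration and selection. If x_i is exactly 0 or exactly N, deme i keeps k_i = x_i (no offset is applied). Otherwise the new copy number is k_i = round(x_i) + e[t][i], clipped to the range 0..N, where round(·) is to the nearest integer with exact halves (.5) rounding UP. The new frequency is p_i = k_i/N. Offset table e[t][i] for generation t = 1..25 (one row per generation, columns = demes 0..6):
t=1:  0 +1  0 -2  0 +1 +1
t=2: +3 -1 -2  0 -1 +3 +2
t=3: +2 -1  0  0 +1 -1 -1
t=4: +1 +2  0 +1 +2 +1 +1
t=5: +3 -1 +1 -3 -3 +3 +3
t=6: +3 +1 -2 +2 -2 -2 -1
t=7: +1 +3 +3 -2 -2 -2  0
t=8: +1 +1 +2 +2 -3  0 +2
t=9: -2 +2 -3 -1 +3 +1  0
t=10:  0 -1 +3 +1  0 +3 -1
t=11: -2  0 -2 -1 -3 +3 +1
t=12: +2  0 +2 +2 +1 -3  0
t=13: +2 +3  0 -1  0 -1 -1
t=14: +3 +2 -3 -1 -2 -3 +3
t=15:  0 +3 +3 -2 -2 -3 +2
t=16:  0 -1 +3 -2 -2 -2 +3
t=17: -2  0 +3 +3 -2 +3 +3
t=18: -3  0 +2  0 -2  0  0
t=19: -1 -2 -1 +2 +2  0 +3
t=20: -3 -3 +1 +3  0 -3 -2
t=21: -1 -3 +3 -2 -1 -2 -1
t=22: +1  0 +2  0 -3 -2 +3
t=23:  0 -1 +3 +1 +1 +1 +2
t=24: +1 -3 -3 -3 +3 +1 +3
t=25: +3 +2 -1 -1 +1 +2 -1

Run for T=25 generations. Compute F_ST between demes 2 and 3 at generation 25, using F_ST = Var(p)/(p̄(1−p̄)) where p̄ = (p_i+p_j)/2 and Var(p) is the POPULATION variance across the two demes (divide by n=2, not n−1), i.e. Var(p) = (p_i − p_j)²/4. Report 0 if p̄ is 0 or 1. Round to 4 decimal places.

t=0: k=[0 0 0 0 0 0 2]
t=1: x=[0.0000 0.0000 0.0000 0.0000 0.0000 0.1446 1.9490] k=[0 0 0 0 0 1 3]
t=2: x=[0.0000 0.0000 0.0000 0.0000 0.0712 1.1048 2.9935] k=[0 0 0 0 0 4 5]
t=3: x=[0.0000 0.0000 0.0000 0.0000 0.2846 3.9053 5.1483] k=[0 0 0 0 1 3 4]
t=4: x=[0.0000 0.0000 0.0000 0.0700 1.0874 3.0210 4.1086] k=[0 0 0 1 3 4 5]
t=5: x=[0.0000 0.0000 0.0688 1.0700 2.9757 4.1210 5.1483] k=[0 0 1 0 0 7 8]
t=6: x=[0.0000 0.0677 0.8459 0.0700 0.4981 6.7662 8.2538] k=[0 1 0 2 0 5 7]
t=7: x=[0.0665 0.8319 0.2065 1.7200 0.4981 4.9320 7.1485] k=[1 4 3 0 0 3 7]
t=8: x=[1.1510 3.6061 2.8152 0.2100 0.2135 3.1650 7.0037] k=[2 5 5 2 0 3 9]
t=9: x=[2.1047 4.6470 4.7184 2.0700 0.3558 3.3090 8.9239] k=[0 7 2 1 3 4 9]
t=10: x=[0.4658 5.9821 2.2438 1.2100 2.9757 4.4086 8.9960] k=[0 5 5 2 3 7 8]
t=11: x=[0.3326 4.5107 4.7184 2.2800 3.2597 6.9810 8.2538] k=[0 5 3 1 0 10 9]
t=12: x=[0.3326 4.3744 2.9532 1.0700 0.7826 9.4727 9.4285] k=[2 4 5 3 2 6 9]
t=13: x=[2.0378 3.8102 4.7184 3.0700 2.3872 6.1007 9.1402] k=[4 7 5 2 2 5 8]
t=14: x=[4.0183 6.4603 4.8566 2.2100 2.2451 5.1475 8.1093] k=[7 8 2 1 0 2 11]
t=15: x=[6.7697 7.3005 2.3128 1.0000 0.2135 2.5682 10.7645] k=[7 10 5 0 0 0 13]
t=16: x=[6.9048 9.1898 4.9256 0.3500 0.0000 0.9397 12.5262] k=[7 8 8 0 0 0 16]
t=17: x=[6.7697 7.7112 7.3360 0.5600 0.0000 1.1563 15.3699] k=[5 8 10 4 0 4 18]
t=18: x=[4.9783 7.7112 9.3150 4.1400 0.5692 4.8397 17.5393] k=[2 8 11 4 0 5 18]
t=19: x=[2.3052 7.5743 10.1669 4.2100 0.6404 5.7216 17.6101] k=[1 6 9 6 3 6 21]
t=20: x=[1.2844 5.6895 8.4637 6.0000 3.4727 7.0322 20.4932] k=[0 3 9 9 3 4 18]
t=21: x=[0.1995 3.1105 8.4637 8.5800 3.5437 5.0551 17.5393] k=[0 0 11 7 3 3 17]
t=22: x=[0.0000 0.7448 9.8201 7.0000 3.3307 4.1005 16.5268] k=[0 1 12 7 0 2 20]
t=23: x=[0.0665 1.6455 10.7417 6.8600 0.6404 3.2165 19.2756] k=[0 1 14 8 2 4 21]
t=24: x=[0.0665 1.7812 12.5173 8.0000 2.6003 5.1987 20.3525] k=[1 0 10 5 6 6 23]
t=25: x=[0.8844 0.7448 8.8299 5.4200 6.0158 7.3901 22.3587] k=[4 3 8 4 7 9 21]

0.0171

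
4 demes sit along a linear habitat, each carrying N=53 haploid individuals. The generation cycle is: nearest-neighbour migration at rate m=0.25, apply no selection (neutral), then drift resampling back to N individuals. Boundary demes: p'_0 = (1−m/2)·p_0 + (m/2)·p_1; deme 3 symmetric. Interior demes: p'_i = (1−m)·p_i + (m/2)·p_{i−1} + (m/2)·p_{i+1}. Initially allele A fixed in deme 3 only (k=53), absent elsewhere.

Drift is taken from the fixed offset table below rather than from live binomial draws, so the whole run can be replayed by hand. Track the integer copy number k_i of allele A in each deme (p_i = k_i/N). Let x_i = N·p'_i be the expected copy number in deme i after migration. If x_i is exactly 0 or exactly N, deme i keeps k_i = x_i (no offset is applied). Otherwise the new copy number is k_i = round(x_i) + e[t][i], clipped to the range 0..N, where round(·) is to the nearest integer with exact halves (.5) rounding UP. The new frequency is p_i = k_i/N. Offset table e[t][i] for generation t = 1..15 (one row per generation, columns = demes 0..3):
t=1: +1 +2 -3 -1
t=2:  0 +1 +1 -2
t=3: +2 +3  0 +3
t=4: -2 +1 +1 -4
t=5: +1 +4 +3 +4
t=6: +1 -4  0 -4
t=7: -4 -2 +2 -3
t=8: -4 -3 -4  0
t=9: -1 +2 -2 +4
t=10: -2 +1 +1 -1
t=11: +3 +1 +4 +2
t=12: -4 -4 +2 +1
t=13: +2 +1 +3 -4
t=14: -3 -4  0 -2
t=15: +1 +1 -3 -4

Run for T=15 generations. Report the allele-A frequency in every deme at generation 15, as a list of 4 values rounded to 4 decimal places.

[0.0755, 0.1509, 0.3019, 0.2830]

t=0: k=[0 0 0 53]
t=1: x=[0.0000 0.0000 6.6250 46.3750] k=[0 0 4 45]
t=2: x=[0.0000 0.5000 8.6250 39.8750] k=[0 2 10 38]
t=3: x=[0.2500 2.7500 12.5000 34.5000] k=[2 6 13 38]
t=4: x=[2.5000 6.3750 15.2500 34.8750] k=[1 7 16 31]
t=5: x=[1.7500 7.3750 16.7500 29.1250] k=[3 11 20 33]
t=6: x=[4.0000 11.1250 20.5000 31.3750] k=[5 7 21 27]
t=7: x=[5.2500 8.5000 20.0000 26.2500] k=[1 7 22 23]
t=8: x=[1.7500 8.1250 20.2500 22.8750] k=[0 5 16 23]
t=9: x=[0.6250 5.7500 15.5000 22.1250] k=[0 8 14 26]
t=10: x=[1.0000 7.7500 14.7500 24.5000] k=[0 9 16 24]
t=11: x=[1.1250 8.7500 16.1250 23.0000] k=[4 10 20 25]
t=12: x=[4.7500 10.5000 19.3750 24.3750] k=[1 7 21 25]
t=13: x=[1.7500 8.0000 19.7500 24.5000] k=[4 9 23 21]
t=14: x=[4.6250 10.1250 21.0000 21.2500] k=[2 6 21 19]
t=15: x=[2.5000 7.3750 18.8750 19.2500] k=[4 8 16 15]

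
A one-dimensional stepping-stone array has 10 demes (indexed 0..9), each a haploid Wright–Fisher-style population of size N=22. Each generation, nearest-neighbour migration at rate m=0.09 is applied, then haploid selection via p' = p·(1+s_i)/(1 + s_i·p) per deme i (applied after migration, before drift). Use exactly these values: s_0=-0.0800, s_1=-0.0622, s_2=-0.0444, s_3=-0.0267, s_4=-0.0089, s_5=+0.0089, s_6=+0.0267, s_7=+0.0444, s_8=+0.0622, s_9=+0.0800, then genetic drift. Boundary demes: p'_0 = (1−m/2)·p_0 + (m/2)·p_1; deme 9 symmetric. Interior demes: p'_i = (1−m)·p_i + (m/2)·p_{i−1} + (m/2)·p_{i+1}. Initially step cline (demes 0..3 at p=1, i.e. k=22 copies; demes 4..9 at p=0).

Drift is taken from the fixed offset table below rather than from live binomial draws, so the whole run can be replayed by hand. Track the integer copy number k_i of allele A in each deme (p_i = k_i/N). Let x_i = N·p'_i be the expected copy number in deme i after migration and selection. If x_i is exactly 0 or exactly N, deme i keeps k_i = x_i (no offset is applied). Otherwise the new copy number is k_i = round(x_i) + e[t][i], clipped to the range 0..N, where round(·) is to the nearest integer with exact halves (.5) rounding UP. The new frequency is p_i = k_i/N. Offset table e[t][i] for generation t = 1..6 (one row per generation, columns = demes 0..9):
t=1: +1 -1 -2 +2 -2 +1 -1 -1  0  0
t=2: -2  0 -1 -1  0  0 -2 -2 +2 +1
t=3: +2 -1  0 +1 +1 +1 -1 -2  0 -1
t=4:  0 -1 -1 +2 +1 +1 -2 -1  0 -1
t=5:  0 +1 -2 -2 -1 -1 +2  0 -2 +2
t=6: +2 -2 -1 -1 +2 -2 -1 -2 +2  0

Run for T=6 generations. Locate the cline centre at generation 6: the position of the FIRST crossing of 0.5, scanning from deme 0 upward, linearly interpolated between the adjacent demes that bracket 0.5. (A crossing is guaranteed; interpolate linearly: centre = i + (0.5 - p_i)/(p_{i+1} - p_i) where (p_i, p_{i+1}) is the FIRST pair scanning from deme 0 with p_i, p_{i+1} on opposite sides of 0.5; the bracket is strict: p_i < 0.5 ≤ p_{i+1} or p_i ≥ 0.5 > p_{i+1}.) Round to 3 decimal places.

t=0: k=[22 22 22 22 0 0 0 0 0 0]
t=1: x=[22.0000 22.0000 22.0000 20.9841 0.9816 0.0000 0.0000 0.0000 0.0000 0.0000] k=[22 22 22 22 0 0 0 0 0 0]
t=2: x=[22.0000 22.0000 22.0000 20.9841 0.9816 0.0000 0.0000 0.0000 0.0000 0.0000] k=[22 22 22 20 1 0 0 0 0 0]
t=3: x=[22.0000 22.0000 21.9058 19.1689 1.7952 0.0454 0.0000 0.0000 0.0000 0.0000] k=[22 22 22 20 3 1 0 0 0 0]
t=4: x=[22.0000 22.0000 21.9058 19.2608 3.6477 1.0539 0.0462 0.0000 0.0000 0.0000] k=[22 22 21 21 5 2 0 0 0 0]
t=5: x=[22.0000 21.9520 21.0026 20.2366 5.5478 2.0615 0.0924 0.0000 0.0000 0.0000] k=[22 22 19 18 5 1 2 0 0 0]
t=6: x=[22.0000 21.8561 18.9734 17.3617 5.3686 1.2353 1.9105 0.0940 0.0000 0.0000] k=[22 20 18 16 7 0 1 0 0 0]

3.556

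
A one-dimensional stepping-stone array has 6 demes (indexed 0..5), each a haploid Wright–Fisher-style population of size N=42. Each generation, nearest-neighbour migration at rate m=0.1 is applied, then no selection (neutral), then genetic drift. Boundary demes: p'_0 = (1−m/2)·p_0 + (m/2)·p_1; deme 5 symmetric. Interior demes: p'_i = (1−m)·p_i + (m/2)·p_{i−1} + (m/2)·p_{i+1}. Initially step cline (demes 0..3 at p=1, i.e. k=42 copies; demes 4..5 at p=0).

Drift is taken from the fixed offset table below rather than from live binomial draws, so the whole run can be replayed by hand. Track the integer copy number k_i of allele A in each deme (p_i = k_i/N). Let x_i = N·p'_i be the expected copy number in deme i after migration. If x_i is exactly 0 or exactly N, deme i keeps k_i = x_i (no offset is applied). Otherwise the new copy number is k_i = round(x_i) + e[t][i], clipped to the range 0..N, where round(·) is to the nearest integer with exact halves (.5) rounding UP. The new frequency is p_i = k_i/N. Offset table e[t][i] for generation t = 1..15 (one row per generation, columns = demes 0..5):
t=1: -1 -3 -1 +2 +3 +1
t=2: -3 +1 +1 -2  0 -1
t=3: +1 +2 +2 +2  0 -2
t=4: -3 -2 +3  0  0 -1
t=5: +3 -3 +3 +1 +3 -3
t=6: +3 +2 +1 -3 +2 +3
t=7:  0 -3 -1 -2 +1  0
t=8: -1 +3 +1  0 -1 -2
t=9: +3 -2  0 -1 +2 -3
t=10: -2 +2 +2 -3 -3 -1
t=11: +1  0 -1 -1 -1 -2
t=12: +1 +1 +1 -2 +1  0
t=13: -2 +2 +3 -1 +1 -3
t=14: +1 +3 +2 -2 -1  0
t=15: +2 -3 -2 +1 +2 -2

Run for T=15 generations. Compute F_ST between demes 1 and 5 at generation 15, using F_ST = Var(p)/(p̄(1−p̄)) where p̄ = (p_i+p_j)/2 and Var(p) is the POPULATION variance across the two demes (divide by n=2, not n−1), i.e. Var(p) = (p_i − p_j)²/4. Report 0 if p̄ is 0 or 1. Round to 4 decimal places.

1.0000

t=0: k=[42 42 42 42 0 0]
t=1: x=[42.0000 42.0000 42.0000 39.9000 2.1000 0.0000] k=[42 42 42 42 5 0]
t=2: x=[42.0000 42.0000 42.0000 40.1500 6.6000 0.2500] k=[42 42 42 38 7 0]
t=3: x=[42.0000 42.0000 41.8000 36.6500 8.2000 0.3500] k=[42 42 42 39 8 0]
t=4: x=[42.0000 42.0000 41.8500 37.6000 9.1500 0.4000] k=[42 42 42 38 9 0]
t=5: x=[42.0000 42.0000 41.8000 36.7500 10.0000 0.4500] k=[42 42 42 38 13 0]
t=6: x=[42.0000 42.0000 41.8000 36.9500 13.6000 0.6500] k=[42 42 42 34 16 4]
t=7: x=[42.0000 42.0000 41.6000 33.5000 16.3000 4.6000] k=[42 42 41 32 17 5]
t=8: x=[42.0000 41.9500 40.6000 31.7000 17.1500 5.6000] k=[42 42 42 32 16 4]
t=9: x=[42.0000 42.0000 41.5000 31.7000 16.2000 4.6000] k=[42 42 42 31 18 2]
t=10: x=[42.0000 42.0000 41.4500 30.9000 17.8500 2.8000] k=[42 42 42 28 15 2]
t=11: x=[42.0000 42.0000 41.3000 28.0500 15.0000 2.6500] k=[42 42 40 27 14 1]
t=12: x=[42.0000 41.9000 39.4500 27.0000 14.0000 1.6500] k=[42 42 40 25 15 2]
t=13: x=[42.0000 41.9000 39.3500 25.2500 14.8500 2.6500] k=[42 42 42 24 16 0]
t=14: x=[42.0000 42.0000 41.1000 24.5000 15.6000 0.8000] k=[42 42 42 23 15 1]
t=15: x=[42.0000 42.0000 41.0500 23.5500 14.7000 1.7000] k=[42 42 39 25 17 0]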